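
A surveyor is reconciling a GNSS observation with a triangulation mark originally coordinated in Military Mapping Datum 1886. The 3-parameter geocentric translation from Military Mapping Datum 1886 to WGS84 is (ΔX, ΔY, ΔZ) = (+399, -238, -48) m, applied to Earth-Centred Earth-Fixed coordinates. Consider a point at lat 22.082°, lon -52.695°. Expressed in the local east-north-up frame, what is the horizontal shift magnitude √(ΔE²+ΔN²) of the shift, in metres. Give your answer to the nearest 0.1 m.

269.5 m

The local east axis at (φ, λ) is (−sin λ, cos λ, 0), so ΔE = −sin(-52.695°)·399 + cos(-52.695°)·(-238) = 173.13 m.
The local north axis is (−sin φ cos λ, −sin φ sin λ, cos φ), giving ΔN = -90.907 − 71.168 − 44.479 = -206.55 m.
Horizontal magnitude = √(ΔE² + ΔN²) = √(173.13² + (-206.55)²) = 269.52 m.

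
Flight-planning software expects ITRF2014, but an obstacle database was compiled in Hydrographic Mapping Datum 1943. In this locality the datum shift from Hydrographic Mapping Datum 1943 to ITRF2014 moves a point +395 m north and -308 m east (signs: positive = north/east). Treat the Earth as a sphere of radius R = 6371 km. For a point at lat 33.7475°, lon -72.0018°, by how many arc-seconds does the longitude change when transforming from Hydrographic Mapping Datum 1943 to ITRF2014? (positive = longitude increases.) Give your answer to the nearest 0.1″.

At latitude 33.7475°, cos φ = 0.831494.
One radian of longitude at latitude φ spans R cos φ, so Δλ = ΔE / (R cos φ) = -308.0 / (6371000 × 0.831494) = -5.8141e-05 rad = -11.992″.

Δλ = -12.0″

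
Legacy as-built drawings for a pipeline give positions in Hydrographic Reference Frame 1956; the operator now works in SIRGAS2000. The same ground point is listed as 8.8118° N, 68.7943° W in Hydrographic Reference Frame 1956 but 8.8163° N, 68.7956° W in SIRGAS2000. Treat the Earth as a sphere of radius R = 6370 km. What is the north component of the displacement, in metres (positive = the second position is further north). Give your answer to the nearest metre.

Δφ = 8.8163° − 8.8118° = +0.0045°; Δλ = -68.7956° − -68.7943° = -0.0013°.
1° along a meridian = πR/180 = 111177 m.
ΔN = Δφ × 111177 = 500.3 m; ΔE = Δλ × 111177 × cos(8.8118°) = -0.0013 × 111177 × 0.988197 = -142.8 m.

ΔN = 500 m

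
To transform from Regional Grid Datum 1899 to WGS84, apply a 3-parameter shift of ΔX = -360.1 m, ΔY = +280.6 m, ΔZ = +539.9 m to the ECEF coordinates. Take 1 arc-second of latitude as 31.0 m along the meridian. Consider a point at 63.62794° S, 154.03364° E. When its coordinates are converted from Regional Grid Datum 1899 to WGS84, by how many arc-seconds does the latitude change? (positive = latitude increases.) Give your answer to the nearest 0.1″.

Δφ = 20.6″

sin φ = -0.895928, cos φ = 0.444198, sin λ = 0.437843, cos λ = -0.899051.
North component: ΔN = −sin φ cos λ·ΔX − sin φ sin λ·ΔY + cos φ·ΔZ = −(-0.895928)(-0.899051)(-360.1) − (-0.895928)(0.437843)(280.6) + (0.444198)(539.9) = 639.95 m.
1° of latitude spans 3600 × 31.00 = 111600 m, so Δφ = 639.95 / 111600 × 3600 = 20.644″.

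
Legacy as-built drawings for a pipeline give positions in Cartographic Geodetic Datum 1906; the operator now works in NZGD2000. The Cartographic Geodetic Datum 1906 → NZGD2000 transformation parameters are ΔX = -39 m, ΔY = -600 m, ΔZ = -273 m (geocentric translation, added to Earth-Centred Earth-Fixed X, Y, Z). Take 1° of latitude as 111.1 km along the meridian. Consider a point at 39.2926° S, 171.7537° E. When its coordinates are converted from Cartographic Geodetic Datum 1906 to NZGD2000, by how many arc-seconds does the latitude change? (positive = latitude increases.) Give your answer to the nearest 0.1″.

Δφ = -7.8″

sin φ = -0.633281, cos φ = 0.773922, sin λ = 0.143429, cos λ = -0.989661.
North component: ΔN = −sin φ cos λ·ΔX − sin φ sin λ·ΔY + cos φ·ΔZ = −(-0.633281)(-0.989661)(-39) − (-0.633281)(0.143429)(-600) + (0.773922)(-273) = -241.34 m.
1° of latitude spans 111100 m, so Δφ = -241.34 / 111100 × 3600 = -7.820″.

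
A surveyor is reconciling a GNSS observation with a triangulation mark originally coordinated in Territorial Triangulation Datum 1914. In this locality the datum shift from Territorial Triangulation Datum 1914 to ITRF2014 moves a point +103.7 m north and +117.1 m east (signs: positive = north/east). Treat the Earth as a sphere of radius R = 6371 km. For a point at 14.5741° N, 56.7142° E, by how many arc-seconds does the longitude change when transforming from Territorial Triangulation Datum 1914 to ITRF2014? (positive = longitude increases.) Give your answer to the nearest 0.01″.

At latitude 14.5741°, cos φ = 0.967823.
One radian of longitude at latitude φ spans R cos φ, so Δλ = ΔE / (R cos φ) = 117.1 / (6371000 × 0.967823) = 1.8991e-05 rad = 3.917″.

Δλ = 3.92″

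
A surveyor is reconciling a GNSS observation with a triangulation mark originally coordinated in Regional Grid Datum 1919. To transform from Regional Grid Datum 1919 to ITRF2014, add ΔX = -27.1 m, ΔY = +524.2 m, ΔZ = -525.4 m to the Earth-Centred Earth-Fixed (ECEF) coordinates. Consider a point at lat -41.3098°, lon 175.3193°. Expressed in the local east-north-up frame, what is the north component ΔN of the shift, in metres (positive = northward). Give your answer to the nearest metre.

ΔN = -349 m

At φ = -41.3098°, λ = 175.3193°: sin φ = -0.660130, cos φ = 0.751151, sin λ = 0.081603, cos λ = -0.996665.
ΔN = −sin φ cos λ·ΔX − sin φ sin λ·ΔY + cos φ·ΔZ = −(-0.660130)(-0.996665)(-27.1) − (-0.660130)(0.081603)(524.2) + (0.751151)(-525.4) = -348.59 m.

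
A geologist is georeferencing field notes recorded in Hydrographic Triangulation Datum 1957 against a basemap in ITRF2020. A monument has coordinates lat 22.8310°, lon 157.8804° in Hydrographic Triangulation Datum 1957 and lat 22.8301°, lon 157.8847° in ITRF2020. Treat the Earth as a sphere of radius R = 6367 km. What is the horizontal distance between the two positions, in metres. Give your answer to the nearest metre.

Δφ = 22.8301° − 22.8310° = -0.0009°; Δλ = 157.8847° − 157.8804° = +0.0043°.
1° along a meridian = πR/180 = 111125 m.
ΔN = Δφ × 111125 = -100.0 m; ΔE = Δλ × 111125 × cos(22.8310°) = +0.0043 × 111125 × 0.921653 = 440.4 m.
Distance = √(ΔE² + ΔN²) = √(440.4² + (-100.0)²) = 451.6 m.

452 m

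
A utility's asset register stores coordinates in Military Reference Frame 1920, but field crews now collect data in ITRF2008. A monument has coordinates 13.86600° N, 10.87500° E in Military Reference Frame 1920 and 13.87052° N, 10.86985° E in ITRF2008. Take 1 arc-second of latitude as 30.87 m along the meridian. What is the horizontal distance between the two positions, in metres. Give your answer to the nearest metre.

Δφ = 13.87052° − 13.86600° = +0.00452°; Δλ = 10.86985° − 10.87500° = -0.00515°.
1° of latitude = 3600 × 30.87 = 111132 m.
ΔN = Δφ × 111132 = 502.3 m; ΔE = Δλ × 111132 × cos(13.86600°) = -0.00515 × 111132 × 0.970859 = -555.7 m.
Distance = √(ΔE² + ΔN²) = √((-555.7)² + 502.3²) = 749.0 m.

749 m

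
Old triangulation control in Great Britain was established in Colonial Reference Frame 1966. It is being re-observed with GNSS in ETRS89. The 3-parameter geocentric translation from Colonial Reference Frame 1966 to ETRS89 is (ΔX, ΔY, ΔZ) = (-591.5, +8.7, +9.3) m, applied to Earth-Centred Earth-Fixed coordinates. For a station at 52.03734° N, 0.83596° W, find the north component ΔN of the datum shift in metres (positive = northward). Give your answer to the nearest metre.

At φ = 52.03734°, λ = -0.83596°: sin φ = 0.788412, cos φ = 0.615148, sin λ = -0.014590, cos λ = 0.999894.
ΔN = −sin φ cos λ·ΔX − sin φ sin λ·ΔY + cos φ·ΔZ = −(0.788412)(0.999894)(-591.5) − (0.788412)(-0.014590)(8.7) + (0.615148)(9.3) = 472.12 m.

ΔN = 472 m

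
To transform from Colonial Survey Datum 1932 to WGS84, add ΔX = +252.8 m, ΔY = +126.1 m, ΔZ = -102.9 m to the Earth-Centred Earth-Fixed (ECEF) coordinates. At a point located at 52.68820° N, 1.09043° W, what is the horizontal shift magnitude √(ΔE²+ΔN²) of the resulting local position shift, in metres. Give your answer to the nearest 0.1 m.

292.4 m

The local east axis at (φ, λ) is (−sin λ, cos λ, 0), so ΔE = −sin(-1.09043°)·252.8 + cos(-1.09043°)·126.1 = 130.89 m.
The local north axis is (−sin φ cos λ, −sin φ sin λ, cos φ), giving ΔN = -201.028 + 1.909 − 62.373 = -261.49 m.
Horizontal magnitude = √(ΔE² + ΔN²) = √(130.89² + (-261.49)²) = 292.42 m.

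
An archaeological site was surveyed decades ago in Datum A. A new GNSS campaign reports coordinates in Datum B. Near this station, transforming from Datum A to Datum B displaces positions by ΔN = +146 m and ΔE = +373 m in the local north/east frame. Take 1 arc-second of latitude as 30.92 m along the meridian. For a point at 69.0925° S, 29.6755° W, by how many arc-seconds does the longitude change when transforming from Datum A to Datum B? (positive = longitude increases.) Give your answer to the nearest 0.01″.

At latitude -69.0925°, cos φ = 0.356860.
1″ of longitude at this latitude = 30.92 × cos φ = 11.0341 m, so Δλ = 373.0 / 11.0341 = 33.804″.

Δλ = 33.80″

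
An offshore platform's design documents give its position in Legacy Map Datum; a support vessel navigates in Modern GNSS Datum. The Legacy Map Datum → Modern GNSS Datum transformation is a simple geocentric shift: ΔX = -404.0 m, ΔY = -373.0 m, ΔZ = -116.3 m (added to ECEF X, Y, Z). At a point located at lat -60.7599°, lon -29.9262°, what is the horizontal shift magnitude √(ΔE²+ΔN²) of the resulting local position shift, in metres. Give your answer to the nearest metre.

562 m

At φ = -60.7599°, λ = -29.9262°: sin φ = -0.872580, cos φ = 0.488470, sin λ = -0.498884, cos λ = 0.866669.
ΔE = −sin λ·ΔX + cos λ·ΔY = −(-0.498884)·(-404.0) + (0.866669)·(-373.0) = -524.82 m.
ΔN = −sin φ cos λ·ΔX − sin φ sin λ·ΔY + cos φ·ΔZ = −(-0.872580)(0.866669)(-404.0) − (-0.872580)(-0.498884)(-373.0) + (0.488470)(-116.3) = -199.96 m.
Horizontal magnitude = √(ΔE² + ΔN²) = √((-524.82)² + (-199.96)²) = 561.62 m.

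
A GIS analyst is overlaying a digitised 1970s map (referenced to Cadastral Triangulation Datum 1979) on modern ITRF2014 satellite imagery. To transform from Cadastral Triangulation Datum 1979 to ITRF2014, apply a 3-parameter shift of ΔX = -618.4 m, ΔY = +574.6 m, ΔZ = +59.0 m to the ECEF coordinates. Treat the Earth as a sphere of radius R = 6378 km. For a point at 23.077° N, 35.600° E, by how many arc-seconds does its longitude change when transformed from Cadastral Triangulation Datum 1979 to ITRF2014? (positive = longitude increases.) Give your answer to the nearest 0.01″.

sin φ = 0.391968, cos φ = 0.919979, sin λ = 0.582123, cos λ = 0.813101.
East component: ΔE = −sin λ·ΔX + cos λ·ΔY = −(0.582123)(-618.4) + (0.813101)(574.6) = 827.19 m.
1° of latitude spans πR/180 = 111317 m; at latitude φ, 1° of longitude spans that × cos φ = 102409.4 m, so Δλ = 827.19 / 102409.4 × 3600 = 29.078″.

Δλ = 29.08″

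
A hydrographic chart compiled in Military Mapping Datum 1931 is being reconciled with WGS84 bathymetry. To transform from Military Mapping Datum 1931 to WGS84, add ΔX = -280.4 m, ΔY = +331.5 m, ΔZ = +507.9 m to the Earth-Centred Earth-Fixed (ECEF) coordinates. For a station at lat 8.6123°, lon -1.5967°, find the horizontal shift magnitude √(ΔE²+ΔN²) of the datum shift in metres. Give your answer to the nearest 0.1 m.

The local east axis at (φ, λ) is (−sin λ, cos λ, 0), so ΔE = −sin(-1.5967°)·(-280.4) + cos(-1.5967°)·331.5 = 323.56 m.
The local north axis is (−sin φ cos λ, −sin φ sin λ, cos φ), giving ΔN = 41.973 + 1.383 + 502.173 = 545.53 m.
Horizontal magnitude = √(ΔE² + ΔN²) = √(323.56² + 545.53²) = 634.26 m.

634.3 m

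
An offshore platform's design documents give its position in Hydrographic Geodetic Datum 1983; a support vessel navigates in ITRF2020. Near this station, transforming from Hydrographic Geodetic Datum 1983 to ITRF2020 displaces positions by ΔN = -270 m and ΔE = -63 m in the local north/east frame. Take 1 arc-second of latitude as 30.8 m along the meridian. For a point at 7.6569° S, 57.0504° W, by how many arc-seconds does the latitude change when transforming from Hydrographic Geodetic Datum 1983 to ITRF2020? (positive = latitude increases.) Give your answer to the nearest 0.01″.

1″ of latitude = 30.80 m, so Δφ = -270.0 / 30.80 = -8.766″.

Δφ = -8.77″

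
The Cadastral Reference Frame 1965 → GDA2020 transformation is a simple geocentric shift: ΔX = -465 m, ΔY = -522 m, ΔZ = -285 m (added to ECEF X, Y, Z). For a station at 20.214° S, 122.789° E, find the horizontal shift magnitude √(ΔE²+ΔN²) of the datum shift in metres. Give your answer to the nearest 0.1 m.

751.0 m

At φ = -20.214°, λ = 122.789°: sin φ = -0.345528, cos φ = 0.938409, sin λ = 0.840671, cos λ = -0.541547.
ΔE = −sin λ·ΔX + cos λ·ΔY = −(0.840671)·(-465) + (-0.541547)·(-522) = 673.60 m.
ΔN = −sin φ cos λ·ΔX − sin φ sin λ·ΔY + cos φ·ΔZ = −(-0.345528)(-0.541547)(-465) − (-0.345528)(0.840671)(-522) + (0.938409)(-285) = -332.06 m.
Horizontal magnitude = √(ΔE² + ΔN²) = √(673.60² + (-332.06)²) = 751.00 m.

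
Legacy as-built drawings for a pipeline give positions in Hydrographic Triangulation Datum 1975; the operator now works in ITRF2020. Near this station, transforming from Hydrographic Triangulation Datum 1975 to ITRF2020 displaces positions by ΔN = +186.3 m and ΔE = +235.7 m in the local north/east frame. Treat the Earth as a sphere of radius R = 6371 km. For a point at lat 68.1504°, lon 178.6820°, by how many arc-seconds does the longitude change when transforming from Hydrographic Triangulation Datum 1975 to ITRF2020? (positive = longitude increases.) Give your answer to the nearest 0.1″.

At latitude 68.1504°, cos φ = 0.372171.
One radian of longitude at latitude φ spans R cos φ, so Δλ = ΔE / (R cos φ) = 235.7 / (6371000 × 0.372171) = 9.9405e-05 rad = 20.504″.

Δλ = 20.5″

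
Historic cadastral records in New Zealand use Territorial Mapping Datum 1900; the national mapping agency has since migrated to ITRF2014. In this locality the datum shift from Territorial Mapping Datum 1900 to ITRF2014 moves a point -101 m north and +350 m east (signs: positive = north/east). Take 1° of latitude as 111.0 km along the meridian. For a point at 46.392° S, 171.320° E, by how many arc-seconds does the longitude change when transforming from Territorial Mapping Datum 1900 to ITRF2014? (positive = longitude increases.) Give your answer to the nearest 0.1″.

Δλ = 16.5″

At latitude -46.392°, cos φ = 0.689721.
1° of longitude at this latitude = 111.0 × cos φ = 76.56 km, so Δλ = 350.0 / 76559.0 = 0.0045716° = 16.458″.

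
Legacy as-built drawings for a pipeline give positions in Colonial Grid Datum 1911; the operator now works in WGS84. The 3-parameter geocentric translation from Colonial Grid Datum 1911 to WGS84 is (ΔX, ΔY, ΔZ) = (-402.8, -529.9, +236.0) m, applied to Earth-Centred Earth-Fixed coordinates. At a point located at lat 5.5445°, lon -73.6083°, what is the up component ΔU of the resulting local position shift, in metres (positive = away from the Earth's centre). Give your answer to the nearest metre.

ΔU = 416 m

The local up (radial) axis is (cos φ cos λ, cos φ sin λ, sin φ), giving ΔU = -113.139 + 505.984 + 22.802 = 415.65 m.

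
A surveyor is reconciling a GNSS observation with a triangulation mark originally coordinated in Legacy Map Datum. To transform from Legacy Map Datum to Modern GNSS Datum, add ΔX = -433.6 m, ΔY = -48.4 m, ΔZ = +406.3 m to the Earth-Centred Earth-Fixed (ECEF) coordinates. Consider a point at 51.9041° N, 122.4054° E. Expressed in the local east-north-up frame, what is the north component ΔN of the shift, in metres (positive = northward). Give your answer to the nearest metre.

At φ = 51.9041°, λ = 122.4054°: sin φ = 0.786979, cos φ = 0.616980, sin λ = 0.844277, cos λ = -0.535906.
ΔN = −sin φ cos λ·ΔX − sin φ sin λ·ΔY + cos φ·ΔZ = −(0.786979)(-0.535906)(-433.6) − (0.786979)(0.844277)(-48.4) + (0.616980)(406.3) = 99.97 m.

ΔN = 100 m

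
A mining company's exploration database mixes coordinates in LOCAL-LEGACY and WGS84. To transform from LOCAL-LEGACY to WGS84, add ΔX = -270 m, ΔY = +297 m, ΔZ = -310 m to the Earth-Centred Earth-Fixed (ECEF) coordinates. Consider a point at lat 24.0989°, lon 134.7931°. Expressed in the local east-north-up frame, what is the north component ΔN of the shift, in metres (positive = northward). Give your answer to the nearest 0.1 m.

ΔN = -446.7 m

At φ = 24.0989°, λ = 134.7931°: sin φ = 0.408313, cos φ = 0.912842, sin λ = 0.709656, cos λ = -0.704549.
ΔN = −sin φ cos λ·ΔX − sin φ sin λ·ΔY + cos φ·ΔZ = −(0.408313)(-0.704549)(-270) − (0.408313)(0.709656)(297) + (0.912842)(-310) = -446.71 m.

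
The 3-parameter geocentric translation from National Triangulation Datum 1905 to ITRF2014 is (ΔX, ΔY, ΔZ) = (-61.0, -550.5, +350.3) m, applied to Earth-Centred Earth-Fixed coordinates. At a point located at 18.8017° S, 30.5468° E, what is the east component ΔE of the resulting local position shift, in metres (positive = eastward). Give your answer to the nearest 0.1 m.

At φ = -18.8017°, λ = 30.5468°: sin φ = -0.322294, cos φ = 0.946640, sin λ = 0.508242, cos λ = 0.861214.
ΔE = −sin λ·ΔX + cos λ·ΔY = −(0.508242)·(-61.0) + (0.861214)·(-550.5) = -443.10 m.

ΔE = -443.1 m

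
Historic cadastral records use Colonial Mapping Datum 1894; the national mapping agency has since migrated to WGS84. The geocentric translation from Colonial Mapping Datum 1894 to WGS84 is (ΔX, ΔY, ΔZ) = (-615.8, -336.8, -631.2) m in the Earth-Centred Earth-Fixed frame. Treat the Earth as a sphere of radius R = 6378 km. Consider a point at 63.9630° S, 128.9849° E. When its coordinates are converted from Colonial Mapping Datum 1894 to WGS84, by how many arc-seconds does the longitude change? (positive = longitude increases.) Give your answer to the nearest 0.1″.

Δλ = 50.9″

sin φ = -0.898511, cos φ = 0.438951, sin λ = 0.777312, cos λ = -0.629116.
East component: ΔE = −sin λ·ΔX + cos λ·ΔY = −(0.777312)(-615.8) + (-0.629116)(-336.8) = 690.55 m.
1° of latitude spans πR/180 = 111317 m; at latitude φ, 1° of longitude spans that × cos φ = 48862.8 m, so Δλ = 690.55 / 48862.8 × 3600 = 50.877″.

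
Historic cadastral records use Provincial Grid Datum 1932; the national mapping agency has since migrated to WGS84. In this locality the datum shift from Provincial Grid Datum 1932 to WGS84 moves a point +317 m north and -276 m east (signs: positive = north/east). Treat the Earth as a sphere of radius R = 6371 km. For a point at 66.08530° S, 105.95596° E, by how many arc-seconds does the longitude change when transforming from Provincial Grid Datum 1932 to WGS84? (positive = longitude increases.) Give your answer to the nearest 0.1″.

At latitude -66.08530°, cos φ = 0.405376.
One radian of longitude at latitude φ spans R cos φ, so Δλ = ΔE / (R cos φ) = -276.0 / (6371000 × 0.405376) = -1.0687e-04 rad = -22.043″.

Δλ = -22.0″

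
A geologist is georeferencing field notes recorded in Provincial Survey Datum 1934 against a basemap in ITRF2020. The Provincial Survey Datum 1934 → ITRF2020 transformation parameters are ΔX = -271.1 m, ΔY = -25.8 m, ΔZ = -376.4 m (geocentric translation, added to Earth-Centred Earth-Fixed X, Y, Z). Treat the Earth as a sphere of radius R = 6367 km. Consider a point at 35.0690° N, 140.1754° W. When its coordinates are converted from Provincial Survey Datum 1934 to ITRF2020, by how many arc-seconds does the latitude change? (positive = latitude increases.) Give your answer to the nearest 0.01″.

Δφ = -14.16″

sin φ = 0.574563, cos φ = 0.818461, sin λ = -0.640440, cos λ = -0.768009.
North component: ΔN = −sin φ cos λ·ΔX − sin φ sin λ·ΔY + cos φ·ΔZ = −(0.574563)(-0.768009)(-271.1) − (0.574563)(-0.640440)(-25.8) + (0.818461)(-376.4) = -437.19 m.
1° of latitude spans πR/180 = 111125 m, so Δφ = -437.19 / 111125 × 3600 = -14.163″.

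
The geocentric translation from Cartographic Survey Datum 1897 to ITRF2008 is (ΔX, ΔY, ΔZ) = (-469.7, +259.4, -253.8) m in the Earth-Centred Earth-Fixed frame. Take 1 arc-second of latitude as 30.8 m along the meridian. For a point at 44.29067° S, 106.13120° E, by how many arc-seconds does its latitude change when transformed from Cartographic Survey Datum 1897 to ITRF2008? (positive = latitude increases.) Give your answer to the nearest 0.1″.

sin φ = -0.698299, cos φ = 0.715806, sin λ = 0.960628, cos λ = -0.277838.
North component: ΔN = −sin φ cos λ·ΔX − sin φ sin λ·ΔY + cos φ·ΔZ = −(-0.698299)(-0.277838)(-469.7) − (-0.698299)(0.960628)(259.4) + (0.715806)(-253.8) = 83.46 m.
1° of latitude spans 3600 × 30.80 = 110880 m, so Δφ = 83.46 / 110880 × 3600 = 2.710″.

Δφ = 2.7″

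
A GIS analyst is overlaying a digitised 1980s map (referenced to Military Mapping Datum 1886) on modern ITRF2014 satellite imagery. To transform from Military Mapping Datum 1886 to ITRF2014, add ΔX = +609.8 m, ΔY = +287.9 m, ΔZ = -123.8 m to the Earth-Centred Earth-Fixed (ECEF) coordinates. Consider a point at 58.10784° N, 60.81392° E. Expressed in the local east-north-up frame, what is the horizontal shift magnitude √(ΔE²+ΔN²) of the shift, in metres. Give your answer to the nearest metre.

660 m

At φ = 58.10784°, λ = 60.81392°: sin φ = 0.849044, cos φ = 0.528322, sin λ = 0.873041, cos λ = 0.487648.
ΔE = −sin λ·ΔX + cos λ·ΔY = −(0.873041)·(609.8) + (0.487648)·(287.9) = -391.99 m.
ΔN = −sin φ cos λ·ΔX − sin φ sin λ·ΔY + cos φ·ΔZ = −(0.849044)(0.487648)(609.8) − (0.849044)(0.873041)(287.9) + (0.528322)(-123.8) = -531.29 m.
Horizontal magnitude = √(ΔE² + ΔN²) = √((-391.99)² + (-531.29)²) = 660.24 m.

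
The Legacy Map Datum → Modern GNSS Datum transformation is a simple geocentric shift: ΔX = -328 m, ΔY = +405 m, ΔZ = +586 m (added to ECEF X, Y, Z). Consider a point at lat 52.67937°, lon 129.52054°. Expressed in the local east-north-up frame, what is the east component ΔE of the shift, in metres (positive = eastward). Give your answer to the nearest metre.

ΔE = -5 m

The local east axis at (φ, λ) is (−sin λ, cos λ, 0), so ΔE = −sin(129.52054°)·(-328) + cos(129.52054°)·405 = -4.71 m.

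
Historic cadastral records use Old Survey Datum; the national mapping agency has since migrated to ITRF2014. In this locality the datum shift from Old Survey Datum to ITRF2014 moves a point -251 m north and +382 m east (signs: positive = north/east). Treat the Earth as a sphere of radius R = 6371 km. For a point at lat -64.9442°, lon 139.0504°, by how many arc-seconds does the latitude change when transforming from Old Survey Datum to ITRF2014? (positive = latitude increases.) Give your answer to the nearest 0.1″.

Δφ = -8.1″

On a sphere of radius R, 1 rad of latitude = R, so Δφ = ΔN / R = -251.0 / 6371000 = -3.9397e-05 rad = -8.126″.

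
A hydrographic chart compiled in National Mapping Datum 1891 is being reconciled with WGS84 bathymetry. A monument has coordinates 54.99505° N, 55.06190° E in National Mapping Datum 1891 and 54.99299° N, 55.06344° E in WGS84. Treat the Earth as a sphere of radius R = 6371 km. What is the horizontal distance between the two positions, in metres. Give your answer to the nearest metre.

249 m

Δφ = 54.99299° − 54.99505° = -0.00206°; Δλ = 55.06344° − 55.06190° = +0.00154°.
1° along a meridian = πR/180 = 111195 m.
ΔN = Δφ × 111195 = -229.1 m; ΔE = Δλ × 111195 × cos(54.99505°) = +0.00154 × 111195 × 0.573647 = 98.2 m.
Distance = √(ΔE² + ΔN²) = √(98.2² + (-229.1)²) = 249.2 m.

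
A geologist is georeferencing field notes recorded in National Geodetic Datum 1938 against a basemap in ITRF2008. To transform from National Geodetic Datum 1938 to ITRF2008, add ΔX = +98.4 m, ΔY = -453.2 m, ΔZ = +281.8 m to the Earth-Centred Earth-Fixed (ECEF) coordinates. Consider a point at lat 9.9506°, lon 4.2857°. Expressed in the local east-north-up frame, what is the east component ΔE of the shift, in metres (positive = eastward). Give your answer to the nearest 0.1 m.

The local east axis at (φ, λ) is (−sin λ, cos λ, 0), so ΔE = −sin(4.2857°)·98.4 + cos(4.2857°)·(-453.2) = -459.29 m.

ΔE = -459.3 m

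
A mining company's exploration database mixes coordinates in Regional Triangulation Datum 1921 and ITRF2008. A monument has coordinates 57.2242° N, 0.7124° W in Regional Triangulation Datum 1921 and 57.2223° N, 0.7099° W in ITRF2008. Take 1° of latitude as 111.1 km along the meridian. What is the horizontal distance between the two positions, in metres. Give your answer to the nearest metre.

Δφ = 57.2223° − 57.2242° = -0.0019°; Δλ = -0.7099° − -0.7124° = +0.0025°.
ΔN = Δφ × 111100 = -211.1 m; ΔE = Δλ × 111100 × cos(57.2242°) = +0.0025 × 111100 × 0.541353 = 150.4 m.
Distance = √(ΔE² + ΔN²) = √(150.4² + (-211.1)²) = 259.2 m.

259 m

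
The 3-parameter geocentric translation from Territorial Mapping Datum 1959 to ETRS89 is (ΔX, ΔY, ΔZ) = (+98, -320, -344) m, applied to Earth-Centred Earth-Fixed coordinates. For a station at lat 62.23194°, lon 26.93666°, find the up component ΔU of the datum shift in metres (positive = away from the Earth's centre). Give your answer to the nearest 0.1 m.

ΔU = -331.2 m

The local up (radial) axis is (cos φ cos λ, cos φ sin λ, sin φ), giving ΔU = 40.704 − 67.537 − 304.385 = -331.22 m.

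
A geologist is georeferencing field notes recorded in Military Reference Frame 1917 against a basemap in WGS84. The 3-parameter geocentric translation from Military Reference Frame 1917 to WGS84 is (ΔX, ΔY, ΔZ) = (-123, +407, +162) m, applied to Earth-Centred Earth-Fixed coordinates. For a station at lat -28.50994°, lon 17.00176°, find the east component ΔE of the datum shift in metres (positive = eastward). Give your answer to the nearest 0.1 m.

ΔE = 425.2 m

At φ = -28.50994°, λ = 17.00176°: sin φ = -0.477311, cos φ = 0.878734, sin λ = 0.292401, cos λ = 0.956296.
ΔE = −sin λ·ΔX + cos λ·ΔY = −(0.292401)·(-123) + (0.956296)·(407) = 425.18 m.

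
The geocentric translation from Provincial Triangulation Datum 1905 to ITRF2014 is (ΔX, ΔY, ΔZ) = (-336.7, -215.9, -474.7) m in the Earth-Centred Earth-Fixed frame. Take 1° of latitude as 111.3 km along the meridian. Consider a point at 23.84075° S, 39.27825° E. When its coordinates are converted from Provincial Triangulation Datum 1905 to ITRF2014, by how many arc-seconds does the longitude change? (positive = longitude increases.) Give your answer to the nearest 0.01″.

sin φ = -0.404196, cos φ = 0.914672, sin λ = 0.633087, cos λ = 0.774081.
East component: ΔE = −sin λ·ΔX + cos λ·ΔY = −(0.633087)(-336.7) + (0.774081)(-215.9) = 46.04 m.
1° of latitude spans 111300 m; at latitude φ, 1° of longitude spans that × cos φ = 101803.0 m, so Δλ = 46.04 / 101803.0 × 3600 = 1.628″.

Δλ = 1.63″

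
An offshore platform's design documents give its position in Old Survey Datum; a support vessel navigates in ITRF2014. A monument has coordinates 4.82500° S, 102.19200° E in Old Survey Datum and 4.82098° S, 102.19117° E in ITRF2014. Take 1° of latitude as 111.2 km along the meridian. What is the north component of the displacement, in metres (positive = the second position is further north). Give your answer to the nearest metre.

ΔN = 447 m

Δφ = -4.82098° − -4.82500° = +0.00402°; Δλ = 102.19117° − 102.19200° = -0.00083°.
ΔN = Δφ × 111200 = 447.0 m; ΔE = Δλ × 111200 × cos(-4.82500°) = -0.00083 × 111200 × 0.996456 = -92.0 m.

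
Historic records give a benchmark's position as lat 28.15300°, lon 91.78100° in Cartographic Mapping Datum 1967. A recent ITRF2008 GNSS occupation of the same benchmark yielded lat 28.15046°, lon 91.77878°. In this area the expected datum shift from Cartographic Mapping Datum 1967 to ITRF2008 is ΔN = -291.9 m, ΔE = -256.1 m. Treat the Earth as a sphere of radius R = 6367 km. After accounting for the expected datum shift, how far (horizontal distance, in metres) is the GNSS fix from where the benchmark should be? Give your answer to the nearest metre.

40 m

Observed coordinate differences: Δφ = -0.00254°, Δλ = -0.00222°.
Converting to metres (1° lat = 111125 m, cos φ = 0.881691): observed ΔN = -282.3 m, observed ΔE = -217.5 m.
Subtracting the expected shift leaves a residual of -282.3 − (-291.9) = 9.6 m north and -217.5 − (-256.1) = 38.6 m east.
Residual distance = √(9.6² + 38.6²) = 39.8 m.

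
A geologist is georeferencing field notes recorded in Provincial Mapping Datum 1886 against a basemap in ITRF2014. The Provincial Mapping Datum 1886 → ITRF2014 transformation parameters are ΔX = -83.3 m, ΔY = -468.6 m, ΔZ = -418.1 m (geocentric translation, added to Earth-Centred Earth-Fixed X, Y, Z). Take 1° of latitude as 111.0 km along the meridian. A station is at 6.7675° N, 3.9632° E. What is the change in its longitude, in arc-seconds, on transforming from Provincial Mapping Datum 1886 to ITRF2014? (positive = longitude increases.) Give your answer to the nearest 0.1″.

Δλ = -15.1″

sin φ = 0.117841, cos φ = 0.993033, sin λ = 0.069116, cos λ = 0.997609.
East component: ΔE = −sin λ·ΔX + cos λ·ΔY = −(0.069116)(-83.3) + (0.997609)(-468.6) = -461.72 m.
1° of latitude spans 111000 m; at latitude φ, 1° of longitude spans that × cos φ = 110226.6 m, so Δλ = -461.72 / 110226.6 × 3600 = -15.080″.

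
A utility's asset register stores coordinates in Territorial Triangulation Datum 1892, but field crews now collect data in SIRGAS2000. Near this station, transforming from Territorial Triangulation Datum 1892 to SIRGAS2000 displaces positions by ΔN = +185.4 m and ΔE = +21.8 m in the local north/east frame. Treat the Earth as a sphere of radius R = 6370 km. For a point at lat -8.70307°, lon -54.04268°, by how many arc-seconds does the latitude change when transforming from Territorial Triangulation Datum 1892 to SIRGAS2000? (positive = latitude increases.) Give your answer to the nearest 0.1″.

Δφ = 6.0″

On a sphere of radius R, 1 rad of latitude = R, so Δφ = ΔN / R = 185.4 / 6370000 = 2.9105e-05 rad = 6.003″.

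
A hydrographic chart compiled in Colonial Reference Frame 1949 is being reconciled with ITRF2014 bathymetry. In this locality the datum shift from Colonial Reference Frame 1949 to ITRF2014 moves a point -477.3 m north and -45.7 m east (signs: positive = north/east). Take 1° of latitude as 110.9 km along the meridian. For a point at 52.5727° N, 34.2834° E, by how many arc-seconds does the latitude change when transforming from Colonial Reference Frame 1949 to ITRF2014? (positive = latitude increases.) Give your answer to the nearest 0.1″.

1° of latitude = 110.9 km, so Δφ = -477.3 / 110900 = -0.0043039° = -15.494″.

Δφ = -15.5″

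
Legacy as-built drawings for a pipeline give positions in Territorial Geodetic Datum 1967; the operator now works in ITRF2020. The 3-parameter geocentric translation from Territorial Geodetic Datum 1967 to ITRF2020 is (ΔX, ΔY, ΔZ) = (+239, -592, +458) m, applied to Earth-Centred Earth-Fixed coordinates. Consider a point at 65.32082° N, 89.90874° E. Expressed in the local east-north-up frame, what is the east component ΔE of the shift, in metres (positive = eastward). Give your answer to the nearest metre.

ΔE = -240 m

The local east axis at (φ, λ) is (−sin λ, cos λ, 0), so ΔE = −sin(89.90874°)·239 + cos(89.90874°)·(-592) = -239.94 m.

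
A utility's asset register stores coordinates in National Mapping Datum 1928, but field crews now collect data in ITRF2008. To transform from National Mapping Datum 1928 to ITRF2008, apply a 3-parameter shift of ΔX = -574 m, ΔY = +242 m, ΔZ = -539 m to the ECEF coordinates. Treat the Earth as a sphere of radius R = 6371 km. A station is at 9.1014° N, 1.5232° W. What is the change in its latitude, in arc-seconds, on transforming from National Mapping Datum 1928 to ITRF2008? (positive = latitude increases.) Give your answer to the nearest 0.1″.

Δφ = -14.3″

sin φ = 0.158182, cos φ = 0.987410, sin λ = -0.026582, cos λ = 0.999647.
North component: ΔN = −sin φ cos λ·ΔX − sin φ sin λ·ΔY + cos φ·ΔZ = −(0.158182)(0.999647)(-574) − (0.158182)(-0.026582)(242) + (0.987410)(-539) = -440.43 m.
1° of latitude spans πR/180 = 111195 m, so Δφ = -440.43 / 111195 × 3600 = -14.259″.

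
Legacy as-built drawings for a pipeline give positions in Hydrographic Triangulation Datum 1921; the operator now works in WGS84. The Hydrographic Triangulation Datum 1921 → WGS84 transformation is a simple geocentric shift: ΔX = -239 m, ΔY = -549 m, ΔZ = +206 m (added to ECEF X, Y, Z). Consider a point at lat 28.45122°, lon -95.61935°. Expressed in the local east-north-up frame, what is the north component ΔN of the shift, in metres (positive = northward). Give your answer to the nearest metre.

ΔN = -90 m

The local north axis is (−sin φ cos λ, −sin φ sin λ, cos φ), giving ΔN = -11.149 − 260.292 + 181.120 = -90.32 m.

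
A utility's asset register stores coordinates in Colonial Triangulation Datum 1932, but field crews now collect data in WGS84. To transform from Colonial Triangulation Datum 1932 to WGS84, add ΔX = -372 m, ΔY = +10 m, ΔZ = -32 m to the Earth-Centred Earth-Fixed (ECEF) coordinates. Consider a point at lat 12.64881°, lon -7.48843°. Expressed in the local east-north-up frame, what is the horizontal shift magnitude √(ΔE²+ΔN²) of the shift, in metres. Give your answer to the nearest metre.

At φ = 12.64881°, λ = -7.48843°: sin φ = 0.218975, cos φ = 0.975731, sin λ = -0.130326, cos λ = 0.991471.
ΔE = −sin λ·ΔX + cos λ·ΔY = −(-0.130326)·(-372) + (0.991471)·(10) = -38.57 m.
ΔN = −sin φ cos λ·ΔX − sin φ sin λ·ΔY + cos φ·ΔZ = −(0.218975)(0.991471)(-372) − (0.218975)(-0.130326)(10) + (0.975731)(-32) = 49.83 m.
Horizontal magnitude = √(ΔE² + ΔN²) = √((-38.57)² + 49.83²) = 63.01 m.

63 m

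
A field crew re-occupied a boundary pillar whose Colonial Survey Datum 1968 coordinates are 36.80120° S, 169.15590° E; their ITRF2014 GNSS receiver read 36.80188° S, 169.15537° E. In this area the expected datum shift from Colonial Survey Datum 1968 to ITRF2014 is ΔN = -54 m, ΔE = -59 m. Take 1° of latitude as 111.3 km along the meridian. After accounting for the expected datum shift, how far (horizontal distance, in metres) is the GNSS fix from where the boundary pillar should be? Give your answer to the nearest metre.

25 m

Observed coordinate differences: Δφ = -0.00068°, Δλ = -0.00053°.
Converting to metres (1° lat = 111300 m, cos φ = 0.800719): observed ΔN = -75.7 m, observed ΔE = -47.2 m.
Subtracting the expected shift leaves a residual of -75.7 − (-54) = -21.7 m north and -47.2 − (-59) = 11.8 m east.
Residual distance = √((-21.7)² + 11.8²) = 24.7 m.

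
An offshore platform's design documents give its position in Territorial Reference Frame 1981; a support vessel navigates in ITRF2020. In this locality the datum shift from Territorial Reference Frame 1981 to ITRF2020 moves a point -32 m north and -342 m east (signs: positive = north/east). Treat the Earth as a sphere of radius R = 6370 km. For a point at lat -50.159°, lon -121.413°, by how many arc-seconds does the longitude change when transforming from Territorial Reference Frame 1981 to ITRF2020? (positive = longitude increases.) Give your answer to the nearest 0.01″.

Δλ = -17.29″

At latitude -50.159°, cos φ = 0.640659.
One radian of longitude at latitude φ spans R cos φ, so Δλ = ΔE / (R cos φ) = -342.0 / (6370000 × 0.640659) = -8.3803e-05 rad = -17.286″.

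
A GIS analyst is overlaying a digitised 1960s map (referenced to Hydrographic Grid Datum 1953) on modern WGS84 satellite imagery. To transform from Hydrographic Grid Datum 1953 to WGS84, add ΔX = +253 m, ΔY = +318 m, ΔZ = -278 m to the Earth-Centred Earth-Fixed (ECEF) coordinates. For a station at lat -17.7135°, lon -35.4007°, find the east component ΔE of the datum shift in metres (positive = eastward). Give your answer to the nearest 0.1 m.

ΔE = 405.8 m

At φ = -17.7135°, λ = -35.4007°: sin φ = -0.304258, cos φ = 0.952590, sin λ = -0.579291, cos λ = 0.815121.
ΔE = −sin λ·ΔX + cos λ·ΔY = −(-0.579291)·(253) + (0.815121)·(318) = 405.77 m.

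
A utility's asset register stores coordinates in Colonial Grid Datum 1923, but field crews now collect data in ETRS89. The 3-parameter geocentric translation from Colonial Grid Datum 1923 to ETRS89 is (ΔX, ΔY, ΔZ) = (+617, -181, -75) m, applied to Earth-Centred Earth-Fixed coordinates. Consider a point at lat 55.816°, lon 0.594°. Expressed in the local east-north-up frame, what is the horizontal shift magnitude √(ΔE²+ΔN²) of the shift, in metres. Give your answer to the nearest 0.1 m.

At φ = 55.816°, λ = 0.594°: sin φ = 0.827238, cos φ = 0.561852, sin λ = 0.010367, cos λ = 0.999946.
ΔE = −sin λ·ΔX + cos λ·ΔY = −(0.010367)·(617) + (0.999946)·(-181) = -187.39 m.
ΔN = −sin φ cos λ·ΔX − sin φ sin λ·ΔY + cos φ·ΔZ = −(0.827238)(0.999946)(617) − (0.827238)(0.010367)(-181) + (0.561852)(-75) = -550.96 m.
Horizontal magnitude = √(ΔE² + ΔN²) = √((-187.39)² + (-550.96)²) = 581.96 m.

582.0 m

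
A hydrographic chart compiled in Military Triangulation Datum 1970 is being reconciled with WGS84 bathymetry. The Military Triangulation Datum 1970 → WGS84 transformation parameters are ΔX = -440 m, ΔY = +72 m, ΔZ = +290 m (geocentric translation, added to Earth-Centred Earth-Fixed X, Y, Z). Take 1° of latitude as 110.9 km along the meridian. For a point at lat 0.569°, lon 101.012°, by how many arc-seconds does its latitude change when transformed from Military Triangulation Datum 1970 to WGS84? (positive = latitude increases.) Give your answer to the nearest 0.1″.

sin φ = 0.009931, cos φ = 0.999951, sin λ = 0.981587, cos λ = -0.191015.
North component: ΔN = −sin φ cos λ·ΔX − sin φ sin λ·ΔY + cos φ·ΔZ = −(0.009931)(-0.191015)(-440) − (0.009931)(0.981587)(72) + (0.999951)(290) = 288.45 m.
1° of latitude spans 110900 m, so Δφ = 288.45 / 110900 × 3600 = 9.364″.

Δφ = 9.4″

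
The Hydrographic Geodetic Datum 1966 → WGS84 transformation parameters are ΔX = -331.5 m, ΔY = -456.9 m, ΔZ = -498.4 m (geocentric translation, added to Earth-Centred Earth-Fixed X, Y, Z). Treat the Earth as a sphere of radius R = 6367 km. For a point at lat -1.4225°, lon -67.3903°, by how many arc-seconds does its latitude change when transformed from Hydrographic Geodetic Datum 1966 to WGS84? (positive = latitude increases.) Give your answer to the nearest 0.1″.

sin φ = -0.024825, cos φ = 0.999692, sin λ = -0.923145, cos λ = 0.384452.
North component: ΔN = −sin φ cos λ·ΔX − sin φ sin λ·ΔY + cos φ·ΔZ = −(-0.024825)(0.384452)(-331.5) − (-0.024825)(-0.923145)(-456.9) + (0.999692)(-498.4) = -490.94 m.
1° of latitude spans πR/180 = 111125 m, so Δφ = -490.94 / 111125 × 3600 = -15.904″.

Δφ = -15.9″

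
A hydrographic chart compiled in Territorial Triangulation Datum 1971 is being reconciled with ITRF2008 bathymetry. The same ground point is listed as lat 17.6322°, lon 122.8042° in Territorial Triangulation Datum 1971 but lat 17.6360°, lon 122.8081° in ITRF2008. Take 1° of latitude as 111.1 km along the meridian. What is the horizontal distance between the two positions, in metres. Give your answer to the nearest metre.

Δφ = 17.6360° − 17.6322° = +0.0038°; Δλ = 122.8081° − 122.8042° = +0.0039°.
ΔN = Δφ × 111100 = 422.2 m; ΔE = Δλ × 111100 × cos(17.6322°) = +0.0039 × 111100 × 0.953021 = 412.9 m.
Distance = √(ΔE² + ΔN²) = √(412.9² + 422.2²) = 590.6 m.

591 m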